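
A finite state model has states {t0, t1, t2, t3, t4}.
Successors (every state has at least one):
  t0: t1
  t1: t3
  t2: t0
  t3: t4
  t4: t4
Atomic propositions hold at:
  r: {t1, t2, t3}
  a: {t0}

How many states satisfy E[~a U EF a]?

2

Sat(~a) = {t1, t2, t3, t4}
EF a: least fixpoint, start Z0 = {t0}, add states with some successor in Z. Z1 = {t0, t2}; fixed.
Sat(EF a) = {t0, t2}
E[~a U EF a]: least fixpoint, start Z0 = Sat(EF a) = {t0, t2}, add states in Sat(~a) with some successor in Z. Already a fixed point.
Sat(E[~a U EF a]) = {t0, t2}
|Sat(E[~a U EF a])| = |{t0, t2}| = 2.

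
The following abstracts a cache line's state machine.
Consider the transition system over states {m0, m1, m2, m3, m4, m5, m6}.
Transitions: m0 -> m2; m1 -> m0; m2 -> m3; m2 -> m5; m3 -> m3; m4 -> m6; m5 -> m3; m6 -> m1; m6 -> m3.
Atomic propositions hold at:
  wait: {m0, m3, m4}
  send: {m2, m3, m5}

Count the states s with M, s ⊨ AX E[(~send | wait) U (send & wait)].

3

Sat(~send) = {m0, m1, m4, m6}
Sat(~send | wait) = {m0, m1, m3, m4, m6}
Sat(send & wait) = {m3}
E[(~send | wait) U (send & wait)]: least fixpoint, start Z0 = Sat((send & wait)) = {m3}, add states in Sat(~send | wait) with some successor in Z. Z1 = {m3, m6}; Z2 = {m3, m4, m6}; fixed.
Sat(E[(~send | wait) U (send & wait)]) = {m3, m4, m6}
Sat(AX E[(~send | wait) U (send & wait)]) = {s : every successor in {m3, m4, m6}} = {m3, m4, m5}
|Sat(AX E[(~send | wait) U (send & wait)])| = |{m3, m4, m5}| = 3.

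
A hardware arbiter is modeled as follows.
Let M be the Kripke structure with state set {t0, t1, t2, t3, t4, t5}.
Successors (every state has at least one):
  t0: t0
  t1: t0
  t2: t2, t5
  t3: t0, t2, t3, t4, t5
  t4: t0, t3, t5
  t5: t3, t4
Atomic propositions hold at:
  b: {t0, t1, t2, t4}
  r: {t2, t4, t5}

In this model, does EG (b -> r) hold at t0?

No

Sat(b -> r) = {t2, t3, t4, t5}
EG (b -> r): greatest fixpoint, start Z0 = {t2, t3, t4, t5}, keep only states in Sat with some successor in Z. Already a fixed point.
Sat(EG (b -> r)) = {t2, t3, t4, t5}
t0 ∉ Sat(EG (b -> r)) = {t2, t3, t4, t5}, so the formula does not hold at t0.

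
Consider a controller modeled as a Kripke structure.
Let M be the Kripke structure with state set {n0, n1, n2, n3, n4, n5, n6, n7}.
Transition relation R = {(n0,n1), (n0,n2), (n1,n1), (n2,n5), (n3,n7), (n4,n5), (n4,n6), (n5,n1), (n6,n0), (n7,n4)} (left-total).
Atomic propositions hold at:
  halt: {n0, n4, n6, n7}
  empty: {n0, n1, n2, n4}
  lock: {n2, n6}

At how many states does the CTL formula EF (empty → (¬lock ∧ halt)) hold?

Sat(¬lock) = {n0, n1, n3, n4, n5, n7}
Sat(¬lock ∧ halt) = {n0, n4, n7}
Sat(empty → (¬lock ∧ halt)) = {n0, n3, n4, n5, n6, n7}
EF (empty → (¬lock ∧ halt)): least fixpoint, start Z0 = {n0, n3, n4, n5, n6, n7}, add states with some successor in Z. Z1 = {n0, n2, n3, n4, n5, n6, n7}; fixed.
Sat(EF (empty → (¬lock ∧ halt))) = {n0, n2, n3, n4, n5, n6, n7}
|Sat(EF (empty → (¬lock ∧ halt)))| = |{n0, n2, n3, n4, n5, n6, n7}| = 7.

7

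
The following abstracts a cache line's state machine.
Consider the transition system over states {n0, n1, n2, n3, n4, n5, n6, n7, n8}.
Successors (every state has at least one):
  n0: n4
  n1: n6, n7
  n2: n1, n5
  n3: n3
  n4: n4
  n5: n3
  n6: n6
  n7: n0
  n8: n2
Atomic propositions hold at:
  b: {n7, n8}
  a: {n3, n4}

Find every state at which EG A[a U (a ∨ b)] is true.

{n3, n4}

Sat(a ∨ b) = {n3, n4, n7, n8}
A[a U (a ∨ b)]: least fixpoint, start Z0 = Sat((a ∨ b)) = {n3, n4, n7, n8}, add states in Sat(a) with every successor in Z. Already a fixed point.
Sat(A[a U (a ∨ b)]) = {n3, n4, n7, n8}
EG A[a U (a ∨ b)]: greatest fixpoint, start Z0 = {n3, n4, n7, n8}, keep only states in Sat with some successor in Z. Z1 = {n3, n4}; fixed.
Sat(EG A[a U (a ∨ b)]) = {n3, n4}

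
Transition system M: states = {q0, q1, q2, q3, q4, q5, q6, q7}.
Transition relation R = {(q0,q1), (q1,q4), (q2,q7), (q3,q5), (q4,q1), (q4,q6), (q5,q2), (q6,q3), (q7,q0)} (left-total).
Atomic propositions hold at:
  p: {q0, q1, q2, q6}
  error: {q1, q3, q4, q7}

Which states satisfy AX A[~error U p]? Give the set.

{q0, q3, q4, q5, q7}

Sat(~error) = {q0, q2, q5, q6}
A[~error U p]: least fixpoint, start Z0 = Sat(p) = {q0, q1, q2, q6}, add states in Sat(~error) with every successor in Z. Z1 = {q0, q1, q2, q5, q6}; fixed.
Sat(A[~error U p]) = {q0, q1, q2, q5, q6}
Sat(AX A[~error U p]) = {s : every successor in {q0, q1, q2, q5, q6}} = {q0, q3, q4, q5, q7}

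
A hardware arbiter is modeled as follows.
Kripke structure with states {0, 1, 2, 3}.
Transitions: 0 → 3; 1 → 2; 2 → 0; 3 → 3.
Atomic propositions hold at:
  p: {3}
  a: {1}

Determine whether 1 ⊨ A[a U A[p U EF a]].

Yes

EF a: least fixpoint, start Z0 = {1}, add states with some successor in Z. Already a fixed point.
Sat(EF a) = {1}
A[p U EF a]: least fixpoint, start Z0 = Sat(EF a) = {1}, add states in Sat(p) with every successor in Z. Already a fixed point.
Sat(A[p U EF a]) = {1}
A[a U A[p U EF a]]: least fixpoint, start Z0 = Sat(A[p U EF a]) = {1}, add states in Sat(a) with every successor in Z. Already a fixed point.
Sat(A[a U A[p U EF a]]) = {1}
1 ∈ Sat(A[a U A[p U EF a]]) = {1}, so the formula holds at 1.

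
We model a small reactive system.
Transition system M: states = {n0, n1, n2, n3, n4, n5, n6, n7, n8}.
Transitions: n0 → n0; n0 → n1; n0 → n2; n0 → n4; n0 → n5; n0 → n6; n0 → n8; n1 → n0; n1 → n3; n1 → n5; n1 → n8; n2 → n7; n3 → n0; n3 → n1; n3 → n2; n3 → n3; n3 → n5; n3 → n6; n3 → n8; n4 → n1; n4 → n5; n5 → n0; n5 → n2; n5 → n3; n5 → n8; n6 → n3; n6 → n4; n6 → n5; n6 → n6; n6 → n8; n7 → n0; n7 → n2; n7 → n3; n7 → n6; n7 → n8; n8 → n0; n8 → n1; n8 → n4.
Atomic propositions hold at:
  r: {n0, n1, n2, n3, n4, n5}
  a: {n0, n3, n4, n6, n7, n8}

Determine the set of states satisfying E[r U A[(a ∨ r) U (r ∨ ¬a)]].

{n0, n1, n2, n3, n4, n5, n8}

Sat(a ∨ r) = {n0, n1, n2, n3, n4, n5, n6, n7, n8}
Sat(¬a) = {n1, n2, n5}
Sat(r ∨ ¬a) = {n0, n1, n2, n3, n4, n5}
A[(a ∨ r) U (r ∨ ¬a)]: least fixpoint, start Z0 = Sat((r ∨ ¬a)) = {n0, n1, n2, n3, n4, n5}, add states in Sat(a ∨ r) with every successor in Z. Z1 = {n0, n1, n2, n3, n4, n5, n8}; fixed.
Sat(A[(a ∨ r) U (r ∨ ¬a)]) = {n0, n1, n2, n3, n4, n5, n8}
E[r U A[(a ∨ r) U (r ∨ ¬a)]]: least fixpoint, start Z0 = Sat(A[(a ∨ r) U (r ∨ ¬a)]) = {n0, n1, n2, n3, n4, n5, n8}, add states in Sat(r) with some successor in Z. Already a fixed point.
Sat(E[r U A[(a ∨ r) U (r ∨ ¬a)]]) = {n0, n1, n2, n3, n4, n5, n8}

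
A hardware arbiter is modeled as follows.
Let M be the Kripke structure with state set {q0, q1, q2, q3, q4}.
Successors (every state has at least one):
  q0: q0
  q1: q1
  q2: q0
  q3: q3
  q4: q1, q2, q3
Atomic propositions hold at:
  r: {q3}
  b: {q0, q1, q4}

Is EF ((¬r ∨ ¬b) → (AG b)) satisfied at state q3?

Sat(¬r) = {q0, q1, q2, q4}
Sat(¬b) = {q2, q3}
Sat(¬r ∨ ¬b) = {q0, q1, q2, q3, q4}
AG b: greatest fixpoint, start Z0 = {q0, q1, q4}, keep only states in Sat with every successor in Z. Z1 = {q0, q1}; fixed.
Sat(AG b) = {q0, q1}
Sat((¬r ∨ ¬b) → (AG b)) = {q0, q1}
EF ((¬r ∨ ¬b) → (AG b)): least fixpoint, start Z0 = {q0, q1}, add states with some successor in Z. Z1 = {q0, q1, q2, q4}; fixed.
Sat(EF ((¬r ∨ ¬b) → (AG b))) = {q0, q1, q2, q4}
q3 ∉ Sat(EF ((¬r ∨ ¬b) → (AG b))) = {q0, q1, q2, q4}, so the formula does not hold at q3.

No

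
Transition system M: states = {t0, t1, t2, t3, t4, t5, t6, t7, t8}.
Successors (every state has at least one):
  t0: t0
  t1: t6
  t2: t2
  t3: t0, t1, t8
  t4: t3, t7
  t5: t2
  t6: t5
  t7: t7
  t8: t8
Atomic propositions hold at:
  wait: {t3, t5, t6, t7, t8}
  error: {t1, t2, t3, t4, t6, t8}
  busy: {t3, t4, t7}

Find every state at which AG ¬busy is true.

{t0, t1, t2, t5, t6, t8}

Sat(¬busy) = {t0, t1, t2, t5, t6, t8}
AG ¬busy: greatest fixpoint, start Z0 = {t0, t1, t2, t5, t6, t8}, keep only states in Sat with every successor in Z. Already a fixed point.
Sat(AG ¬busy) = {t0, t1, t2, t5, t6, t8}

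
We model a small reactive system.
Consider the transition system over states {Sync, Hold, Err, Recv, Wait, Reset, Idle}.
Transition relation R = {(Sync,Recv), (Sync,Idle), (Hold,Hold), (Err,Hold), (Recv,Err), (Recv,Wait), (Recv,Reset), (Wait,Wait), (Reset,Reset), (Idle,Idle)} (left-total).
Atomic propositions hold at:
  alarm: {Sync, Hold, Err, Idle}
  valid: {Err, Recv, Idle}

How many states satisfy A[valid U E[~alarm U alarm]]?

5

Sat(~alarm) = {Recv, Wait, Reset}
E[~alarm U alarm]: least fixpoint, start Z0 = Sat(alarm) = {Sync, Hold, Err, Idle}, add states in Sat(~alarm) with some successor in Z. Z1 = {Sync, Hold, Err, Recv, Idle}; fixed.
Sat(E[~alarm U alarm]) = {Sync, Hold, Err, Recv, Idle}
A[valid U E[~alarm U alarm]]: least fixpoint, start Z0 = Sat(E[~alarm U alarm]) = {Sync, Hold, Err, Recv, Idle}, add states in Sat(valid) with every successor in Z. Already a fixed point.
Sat(A[valid U E[~alarm U alarm]]) = {Sync, Hold, Err, Recv, Idle}
|Sat(A[valid U E[~alarm U alarm]])| = |{Sync, Hold, Err, Recv, Idle}| = 5.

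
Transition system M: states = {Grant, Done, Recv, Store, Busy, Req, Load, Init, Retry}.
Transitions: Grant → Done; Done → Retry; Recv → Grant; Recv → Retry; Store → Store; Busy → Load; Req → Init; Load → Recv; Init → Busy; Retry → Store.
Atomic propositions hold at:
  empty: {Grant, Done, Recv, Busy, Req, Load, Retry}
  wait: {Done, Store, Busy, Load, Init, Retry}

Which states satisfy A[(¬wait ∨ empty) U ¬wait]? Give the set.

Sat(¬wait) = {Grant, Recv, Req}
Sat(¬wait ∨ empty) = {Grant, Done, Recv, Busy, Req, Load, Retry}
A[(¬wait ∨ empty) U ¬wait]: least fixpoint, start Z0 = Sat(¬wait) = {Grant, Recv, Req}, add states in Sat(¬wait ∨ empty) with every successor in Z. Z1 = {Grant, Recv, Req, Load}; Z2 = {Grant, Recv, Busy, Req, Load}; fixed.
Sat(A[(¬wait ∨ empty) U ¬wait]) = {Grant, Recv, Busy, Req, Load}

{Grant, Recv, Busy, Req, Load}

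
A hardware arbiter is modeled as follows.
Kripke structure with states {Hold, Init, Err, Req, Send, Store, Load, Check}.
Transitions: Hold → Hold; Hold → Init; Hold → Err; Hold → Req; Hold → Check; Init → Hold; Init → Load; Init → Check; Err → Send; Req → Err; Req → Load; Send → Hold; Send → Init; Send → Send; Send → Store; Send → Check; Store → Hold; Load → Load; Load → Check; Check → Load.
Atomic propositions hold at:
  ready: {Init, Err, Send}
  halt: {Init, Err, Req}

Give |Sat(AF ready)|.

AF ready: least fixpoint, start Z0 = {Init, Err, Send}, add states with every successor in Z. Already a fixed point.
Sat(AF ready) = {Init, Err, Send}
|Sat(AF ready)| = |{Init, Err, Send}| = 3.

3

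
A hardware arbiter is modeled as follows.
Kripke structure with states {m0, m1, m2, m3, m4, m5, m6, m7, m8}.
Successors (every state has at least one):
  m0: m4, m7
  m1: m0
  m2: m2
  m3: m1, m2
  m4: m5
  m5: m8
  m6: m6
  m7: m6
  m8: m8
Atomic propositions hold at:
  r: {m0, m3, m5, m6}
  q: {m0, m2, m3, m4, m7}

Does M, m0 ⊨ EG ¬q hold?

Sat(¬q) = {m1, m5, m6, m8}
EG ¬q: greatest fixpoint, start Z0 = {m1, m5, m6, m8}, keep only states in Sat with some successor in Z. Z1 = {m5, m6, m8}; fixed.
Sat(EG ¬q) = {m5, m6, m8}
m0 ∉ Sat(EG ¬q) = {m5, m6, m8}, so the formula does not hold at m0.

No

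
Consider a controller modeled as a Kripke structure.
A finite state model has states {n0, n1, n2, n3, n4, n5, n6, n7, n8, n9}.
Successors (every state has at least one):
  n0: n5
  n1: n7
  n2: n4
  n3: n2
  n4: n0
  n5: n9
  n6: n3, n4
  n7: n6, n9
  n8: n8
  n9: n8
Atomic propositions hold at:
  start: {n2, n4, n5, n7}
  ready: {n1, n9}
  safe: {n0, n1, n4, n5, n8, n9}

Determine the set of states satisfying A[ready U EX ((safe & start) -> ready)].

Sat(safe & start) = {n4, n5}
Sat((safe & start) -> ready) = {n0, n1, n2, n3, n6, n7, n8, n9}
Sat(EX ((safe & start) -> ready)) = {s : some successor in {n0, n1, n2, n3, n6, n7, n8, n9}} = {n1, n3, n4, n5, n6, n7, n8, n9}
A[ready U EX ((safe & start) -> ready)]: least fixpoint, start Z0 = Sat(EX ((safe & start) -> ready)) = {n1, n3, n4, n5, n6, n7, n8, n9}, add states in Sat(ready) with every successor in Z. Already a fixed point.
Sat(A[ready U EX ((safe & start) -> ready)]) = {n1, n3, n4, n5, n6, n7, n8, n9}

{n1, n3, n4, n5, n6, n7, n8, n9}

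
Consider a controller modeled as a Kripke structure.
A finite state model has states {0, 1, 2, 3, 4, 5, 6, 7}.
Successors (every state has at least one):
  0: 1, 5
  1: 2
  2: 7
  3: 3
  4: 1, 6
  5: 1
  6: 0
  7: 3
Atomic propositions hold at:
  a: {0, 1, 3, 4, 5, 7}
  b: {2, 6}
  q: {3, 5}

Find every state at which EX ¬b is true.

{0, 2, 3, 4, 5, 6, 7}

Sat(¬b) = {0, 1, 3, 4, 5, 7}
Sat(EX ¬b) = {s : some successor in {0, 1, 3, 4, 5, 7}} = {0, 2, 3, 4, 5, 6, 7}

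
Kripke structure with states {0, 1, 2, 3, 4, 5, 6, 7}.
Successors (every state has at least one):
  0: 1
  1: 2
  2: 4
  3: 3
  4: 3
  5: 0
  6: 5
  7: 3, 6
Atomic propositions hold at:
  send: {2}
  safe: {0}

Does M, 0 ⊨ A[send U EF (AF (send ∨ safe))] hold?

Yes

Sat(send ∨ safe) = {0, 2}
AF (send ∨ safe): least fixpoint, start Z0 = {0, 2}, add states with every successor in Z. Z1 = {0, 1, 2, 5}; Z2 = {0, 1, 2, 5, 6}; fixed.
Sat(AF (send ∨ safe)) = {0, 1, 2, 5, 6}
EF (AF (send ∨ safe)): least fixpoint, start Z0 = {0, 1, 2, 5, 6}, add states with some successor in Z. Z1 = {0, 1, 2, 5, 6, 7}; fixed.
Sat(EF (AF (send ∨ safe))) = {0, 1, 2, 5, 6, 7}
A[send U EF (AF (send ∨ safe))]: least fixpoint, start Z0 = Sat(EF (AF (send ∨ safe))) = {0, 1, 2, 5, 6, 7}, add states in Sat(send) with every successor in Z. Already a fixed point.
Sat(A[send U EF (AF (send ∨ safe))]) = {0, 1, 2, 5, 6, 7}
0 ∈ Sat(A[send U EF (AF (send ∨ safe))]) = {0, 1, 2, 5, 6, 7}, so the formula holds at 0.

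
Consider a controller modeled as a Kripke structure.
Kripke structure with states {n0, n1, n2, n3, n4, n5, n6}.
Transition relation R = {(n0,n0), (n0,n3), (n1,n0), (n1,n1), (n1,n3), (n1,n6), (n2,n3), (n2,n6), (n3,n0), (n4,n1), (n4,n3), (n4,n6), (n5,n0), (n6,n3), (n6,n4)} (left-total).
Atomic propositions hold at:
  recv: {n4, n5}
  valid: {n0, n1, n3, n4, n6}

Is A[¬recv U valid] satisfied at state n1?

Sat(¬recv) = {n0, n1, n2, n3, n6}
A[¬recv U valid]: least fixpoint, start Z0 = Sat(valid) = {n0, n1, n3, n4, n6}, add states in Sat(¬recv) with every successor in Z. Z1 = {n0, n1, n2, n3, n4, n6}; fixed.
Sat(A[¬recv U valid]) = {n0, n1, n2, n3, n4, n6}
n1 ∈ Sat(A[¬recv U valid]) = {n0, n1, n2, n3, n4, n6}, so the formula holds at n1.

Yes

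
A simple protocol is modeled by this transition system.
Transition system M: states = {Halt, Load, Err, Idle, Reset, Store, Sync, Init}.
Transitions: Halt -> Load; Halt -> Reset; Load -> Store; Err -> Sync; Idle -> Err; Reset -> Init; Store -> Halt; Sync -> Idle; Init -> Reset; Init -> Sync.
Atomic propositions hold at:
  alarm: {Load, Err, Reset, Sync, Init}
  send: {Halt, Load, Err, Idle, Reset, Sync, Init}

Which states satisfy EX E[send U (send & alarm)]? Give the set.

Sat(send & alarm) = {Load, Err, Reset, Sync, Init}
E[send U (send & alarm)]: least fixpoint, start Z0 = Sat((send & alarm)) = {Load, Err, Reset, Sync, Init}, add states in Sat(send) with some successor in Z. Z1 = {Halt, Load, Err, Idle, Reset, Sync, Init}; fixed.
Sat(E[send U (send & alarm)]) = {Halt, Load, Err, Idle, Reset, Sync, Init}
Sat(EX E[send U (send & alarm)]) = {s : some successor in {Halt, Load, Err, Idle, Reset, Sync, Init}} = {Halt, Err, Idle, Reset, Store, Sync, Init}

{Halt, Err, Idle, Reset, Store, Sync, Init}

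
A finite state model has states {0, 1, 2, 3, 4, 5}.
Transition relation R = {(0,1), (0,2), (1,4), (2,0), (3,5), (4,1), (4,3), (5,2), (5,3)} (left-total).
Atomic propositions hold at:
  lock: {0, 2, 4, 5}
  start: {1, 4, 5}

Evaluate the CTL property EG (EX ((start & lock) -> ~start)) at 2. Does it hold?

Yes

Sat(start & lock) = {4, 5}
Sat(~start) = {0, 2, 3}
Sat((start & lock) -> ~start) = {0, 1, 2, 3}
Sat(EX ((start & lock) -> ~start)) = {s : some successor in {0, 1, 2, 3}} = {0, 2, 4, 5}
EG (EX ((start & lock) -> ~start)): greatest fixpoint, start Z0 = {0, 2, 4, 5}, keep only states in Sat with some successor in Z. Z1 = {0, 2, 5}; fixed.
Sat(EG (EX ((start & lock) -> ~start))) = {0, 2, 5}
2 ∈ Sat(EG (EX ((start & lock) -> ~start))) = {0, 2, 5}, so the formula holds at 2.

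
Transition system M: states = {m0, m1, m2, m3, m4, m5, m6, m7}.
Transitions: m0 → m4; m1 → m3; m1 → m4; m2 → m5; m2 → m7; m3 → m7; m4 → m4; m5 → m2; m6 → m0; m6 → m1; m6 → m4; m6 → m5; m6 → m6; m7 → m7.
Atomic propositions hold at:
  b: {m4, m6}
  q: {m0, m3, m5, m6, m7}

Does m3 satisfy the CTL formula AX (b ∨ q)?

Yes

Sat(b ∨ q) = {m0, m3, m4, m5, m6, m7}
Sat(AX (b ∨ q)) = {s : every successor in {m0, m3, m4, m5, m6, m7}} = {m0, m1, m2, m3, m4, m7}
m3 ∈ Sat(AX (b ∨ q)) = {m0, m1, m2, m3, m4, m7}, so the formula holds at m3.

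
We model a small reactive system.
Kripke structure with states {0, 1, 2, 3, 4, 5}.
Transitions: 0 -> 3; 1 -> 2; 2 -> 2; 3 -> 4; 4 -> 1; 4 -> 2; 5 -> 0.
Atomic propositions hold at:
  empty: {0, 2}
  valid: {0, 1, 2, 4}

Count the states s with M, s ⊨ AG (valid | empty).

Sat(valid | empty) = {0, 1, 2, 4}
AG (valid | empty): greatest fixpoint, start Z0 = {0, 1, 2, 4}, keep only states in Sat with every successor in Z. Z1 = {1, 2, 4}; fixed.
Sat(AG (valid | empty)) = {1, 2, 4}
|Sat(AG (valid | empty))| = |{1, 2, 4}| = 3.

3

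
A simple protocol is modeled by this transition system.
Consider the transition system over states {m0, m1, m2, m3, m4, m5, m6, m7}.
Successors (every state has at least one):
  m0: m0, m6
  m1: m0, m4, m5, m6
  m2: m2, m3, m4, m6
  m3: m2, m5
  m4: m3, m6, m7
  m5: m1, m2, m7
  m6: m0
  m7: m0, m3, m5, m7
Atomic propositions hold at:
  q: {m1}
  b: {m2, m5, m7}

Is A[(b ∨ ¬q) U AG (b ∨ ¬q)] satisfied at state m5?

No

Sat(¬q) = {m0, m2, m3, m4, m5, m6, m7}
Sat(b ∨ ¬q) = {m0, m2, m3, m4, m5, m6, m7}
AG (b ∨ ¬q): greatest fixpoint, start Z0 = {m0, m2, m3, m4, m5, m6, m7}, keep only states in Sat with every successor in Z. Z1 = {m0, m2, m3, m4, m6, m7}; Z2 = {m0, m2, m4, m6}; Z3 = {m0, m6}; fixed.
Sat(AG (b ∨ ¬q)) = {m0, m6}
A[(b ∨ ¬q) U AG (b ∨ ¬q)]: least fixpoint, start Z0 = Sat(AG (b ∨ ¬q)) = {m0, m6}, add states in Sat(b ∨ ¬q) with every successor in Z. Already a fixed point.
Sat(A[(b ∨ ¬q) U AG (b ∨ ¬q)]) = {m0, m6}
m5 ∉ Sat(A[(b ∨ ¬q) U AG (b ∨ ¬q)]) = {m0, m6}, so the formula does not hold at m5.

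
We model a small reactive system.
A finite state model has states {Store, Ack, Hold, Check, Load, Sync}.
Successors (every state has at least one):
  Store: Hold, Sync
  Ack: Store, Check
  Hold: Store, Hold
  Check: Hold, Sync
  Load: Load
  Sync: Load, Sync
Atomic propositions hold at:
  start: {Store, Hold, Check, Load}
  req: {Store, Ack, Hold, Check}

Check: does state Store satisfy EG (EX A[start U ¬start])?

Sat(¬start) = {Ack, Sync}
A[start U ¬start]: least fixpoint, start Z0 = Sat(¬start) = {Ack, Sync}, add states in Sat(start) with every successor in Z. Already a fixed point.
Sat(A[start U ¬start]) = {Ack, Sync}
Sat(EX A[start U ¬start]) = {s : some successor in {Ack, Sync}} = {Store, Check, Sync}
EG (EX A[start U ¬start]): greatest fixpoint, start Z0 = {Store, Check, Sync}, keep only states in Sat with some successor in Z. Already a fixed point.
Sat(EG (EX A[start U ¬start])) = {Store, Check, Sync}
Store ∈ Sat(EG (EX A[start U ¬start])) = {Store, Check, Sync}, so the formula holds at Store.

Yes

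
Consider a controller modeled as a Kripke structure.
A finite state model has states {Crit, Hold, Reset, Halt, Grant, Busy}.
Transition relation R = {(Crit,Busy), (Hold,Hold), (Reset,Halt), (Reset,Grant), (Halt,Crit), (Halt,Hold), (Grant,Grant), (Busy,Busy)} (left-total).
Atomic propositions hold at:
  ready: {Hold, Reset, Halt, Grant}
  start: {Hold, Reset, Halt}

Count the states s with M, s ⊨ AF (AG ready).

AG ready: greatest fixpoint, start Z0 = {Hold, Reset, Halt, Grant}, keep only states in Sat with every successor in Z. Z1 = {Hold, Reset, Grant}; Z2 = {Hold, Grant}; fixed.
Sat(AG ready) = {Hold, Grant}
AF (AG ready): least fixpoint, start Z0 = {Hold, Grant}, add states with every successor in Z. Already a fixed point.
Sat(AF (AG ready)) = {Hold, Grant}
|Sat(AF (AG ready))| = |{Hold, Grant}| = 2.

2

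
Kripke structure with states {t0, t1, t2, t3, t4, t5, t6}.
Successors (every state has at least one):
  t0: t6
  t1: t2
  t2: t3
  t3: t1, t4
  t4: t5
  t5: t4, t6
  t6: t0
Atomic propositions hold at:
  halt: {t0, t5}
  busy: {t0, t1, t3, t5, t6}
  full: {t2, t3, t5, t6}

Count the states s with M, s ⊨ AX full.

Sat(AX full) = {s : every successor in {t2, t3, t5, t6}} = {t0, t1, t2, t4}
|Sat(AX full)| = |{t0, t1, t2, t4}| = 4.

4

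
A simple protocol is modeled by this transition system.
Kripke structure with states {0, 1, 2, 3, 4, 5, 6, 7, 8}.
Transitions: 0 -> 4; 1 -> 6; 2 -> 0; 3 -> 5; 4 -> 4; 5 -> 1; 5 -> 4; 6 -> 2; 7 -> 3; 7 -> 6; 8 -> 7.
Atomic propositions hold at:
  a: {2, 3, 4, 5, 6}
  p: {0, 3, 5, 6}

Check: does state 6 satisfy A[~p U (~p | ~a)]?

Sat(~p) = {1, 2, 4, 7, 8}
Sat(~a) = {0, 1, 7, 8}
Sat(~p | ~a) = {0, 1, 2, 4, 7, 8}
A[~p U (~p | ~a)]: least fixpoint, start Z0 = Sat((~p | ~a)) = {0, 1, 2, 4, 7, 8}, add states in Sat(~p) with every successor in Z. Already a fixed point.
Sat(A[~p U (~p | ~a)]) = {0, 1, 2, 4, 7, 8}
6 ∉ Sat(A[~p U (~p | ~a)]) = {0, 1, 2, 4, 7, 8}, so the formula does not hold at 6.

No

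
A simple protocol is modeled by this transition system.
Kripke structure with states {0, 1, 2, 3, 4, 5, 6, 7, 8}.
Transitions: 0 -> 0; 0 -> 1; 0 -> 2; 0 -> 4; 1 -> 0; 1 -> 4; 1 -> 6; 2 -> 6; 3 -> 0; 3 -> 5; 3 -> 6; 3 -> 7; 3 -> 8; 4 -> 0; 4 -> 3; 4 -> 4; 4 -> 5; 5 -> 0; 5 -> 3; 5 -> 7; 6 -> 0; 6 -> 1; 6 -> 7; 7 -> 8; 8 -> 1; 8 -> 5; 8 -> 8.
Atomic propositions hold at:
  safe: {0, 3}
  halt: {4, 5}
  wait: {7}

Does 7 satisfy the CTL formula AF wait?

Yes

AF wait: least fixpoint, start Z0 = {7}, add states with every successor in Z. Already a fixed point.
Sat(AF wait) = {7}
7 ∈ Sat(AF wait) = {7}, so the formula holds at 7.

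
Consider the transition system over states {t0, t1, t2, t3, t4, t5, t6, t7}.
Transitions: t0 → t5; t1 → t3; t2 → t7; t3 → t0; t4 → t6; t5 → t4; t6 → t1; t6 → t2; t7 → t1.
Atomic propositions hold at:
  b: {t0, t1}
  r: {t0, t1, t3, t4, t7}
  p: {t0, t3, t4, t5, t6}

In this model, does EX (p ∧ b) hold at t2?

Sat(p ∧ b) = {t0}
Sat(EX (p ∧ b)) = {s : some successor in {t0}} = {t3}
t2 ∉ Sat(EX (p ∧ b)) = {t3}, so the formula does not hold at t2.

No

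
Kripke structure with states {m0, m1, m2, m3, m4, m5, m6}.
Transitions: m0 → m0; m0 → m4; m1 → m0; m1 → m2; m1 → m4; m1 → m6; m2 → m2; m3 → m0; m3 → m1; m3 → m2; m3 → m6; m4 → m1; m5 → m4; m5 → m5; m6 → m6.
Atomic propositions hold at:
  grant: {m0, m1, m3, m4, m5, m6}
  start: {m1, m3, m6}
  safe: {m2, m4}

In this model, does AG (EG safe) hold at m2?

Yes

EG safe: greatest fixpoint, start Z0 = {m2, m4}, keep only states in Sat with some successor in Z. Z1 = {m2}; fixed.
Sat(EG safe) = {m2}
AG (EG safe): greatest fixpoint, start Z0 = {m2}, keep only states in Sat with every successor in Z. Already a fixed point.
Sat(AG (EG safe)) = {m2}
m2 ∈ Sat(AG (EG safe)) = {m2}, so the formula holds at m2.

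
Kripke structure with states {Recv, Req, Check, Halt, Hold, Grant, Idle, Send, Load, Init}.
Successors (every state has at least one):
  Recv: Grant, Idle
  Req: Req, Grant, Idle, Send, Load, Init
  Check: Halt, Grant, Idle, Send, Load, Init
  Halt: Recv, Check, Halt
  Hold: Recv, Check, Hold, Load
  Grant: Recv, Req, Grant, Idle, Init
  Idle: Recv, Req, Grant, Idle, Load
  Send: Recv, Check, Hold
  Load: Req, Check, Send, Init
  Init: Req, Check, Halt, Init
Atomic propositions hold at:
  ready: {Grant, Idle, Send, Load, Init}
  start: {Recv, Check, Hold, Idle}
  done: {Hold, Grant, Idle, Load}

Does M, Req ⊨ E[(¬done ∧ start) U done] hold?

Sat(¬done) = {Recv, Req, Check, Halt, Send, Init}
Sat(¬done ∧ start) = {Recv, Check}
E[(¬done ∧ start) U done]: least fixpoint, start Z0 = Sat(done) = {Hold, Grant, Idle, Load}, add states in Sat(¬done ∧ start) with some successor in Z. Z1 = {Recv, Check, Hold, Grant, Idle, Load}; fixed.
Sat(E[(¬done ∧ start) U done]) = {Recv, Check, Hold, Grant, Idle, Load}
Req ∉ Sat(E[(¬done ∧ start) U done]) = {Recv, Check, Hold, Grant, Idle, Load}, so the formula does not hold at Req.

No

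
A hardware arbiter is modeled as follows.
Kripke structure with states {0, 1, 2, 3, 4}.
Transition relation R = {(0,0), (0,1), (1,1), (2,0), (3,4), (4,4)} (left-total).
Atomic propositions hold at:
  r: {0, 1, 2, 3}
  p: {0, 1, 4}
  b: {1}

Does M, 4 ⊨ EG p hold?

Yes

EG p: greatest fixpoint, start Z0 = {0, 1, 4}, keep only states in Sat with some successor in Z. Already a fixed point.
Sat(EG p) = {0, 1, 4}
4 ∈ Sat(EG p) = {0, 1, 4}, so the formula holds at 4.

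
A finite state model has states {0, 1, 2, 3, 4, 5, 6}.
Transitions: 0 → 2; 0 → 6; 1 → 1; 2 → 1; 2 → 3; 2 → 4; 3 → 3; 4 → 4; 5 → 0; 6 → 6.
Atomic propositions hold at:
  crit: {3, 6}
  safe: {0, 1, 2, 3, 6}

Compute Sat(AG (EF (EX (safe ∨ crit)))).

{1, 3, 6}

Sat(safe ∨ crit) = {0, 1, 2, 3, 6}
Sat(EX (safe ∨ crit)) = {s : some successor in {0, 1, 2, 3, 6}} = {0, 1, 2, 3, 5, 6}
EF (EX (safe ∨ crit)): least fixpoint, start Z0 = {0, 1, 2, 3, 5, 6}, add states with some successor in Z. Already a fixed point.
Sat(EF (EX (safe ∨ crit))) = {0, 1, 2, 3, 5, 6}
AG (EF (EX (safe ∨ crit))): greatest fixpoint, start Z0 = {0, 1, 2, 3, 5, 6}, keep only states in Sat with every successor in Z. Z1 = {0, 1, 3, 5, 6}; Z2 = {1, 3, 5, 6}; Z3 = {1, 3, 6}; fixed.
Sat(AG (EF (EX (safe ∨ crit)))) = {1, 3, 6}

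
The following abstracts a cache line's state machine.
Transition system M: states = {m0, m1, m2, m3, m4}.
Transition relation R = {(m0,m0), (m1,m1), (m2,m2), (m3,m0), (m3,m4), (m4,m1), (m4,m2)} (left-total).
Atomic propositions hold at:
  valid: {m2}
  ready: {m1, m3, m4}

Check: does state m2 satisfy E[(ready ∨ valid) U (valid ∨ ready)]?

Sat(ready ∨ valid) = {m1, m2, m3, m4}
Sat(valid ∨ ready) = {m1, m2, m3, m4}
E[(ready ∨ valid) U (valid ∨ ready)]: least fixpoint, start Z0 = Sat((valid ∨ ready)) = {m1, m2, m3, m4}, add states in Sat(ready ∨ valid) with some successor in Z. Already a fixed point.
Sat(E[(ready ∨ valid) U (valid ∨ ready)]) = {m1, m2, m3, m4}
m2 ∈ Sat(E[(ready ∨ valid) U (valid ∨ ready)]) = {m1, m2, m3, m4}, so the formula holds at m2.

Yes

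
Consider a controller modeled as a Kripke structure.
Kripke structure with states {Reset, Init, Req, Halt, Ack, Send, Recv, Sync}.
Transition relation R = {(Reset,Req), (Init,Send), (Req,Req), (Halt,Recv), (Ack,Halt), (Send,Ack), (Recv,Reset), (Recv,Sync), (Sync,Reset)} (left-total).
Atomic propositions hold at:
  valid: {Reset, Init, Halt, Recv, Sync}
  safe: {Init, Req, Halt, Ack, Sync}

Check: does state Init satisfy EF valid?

EF valid: least fixpoint, start Z0 = {Reset, Init, Halt, Recv, Sync}, add states with some successor in Z. Z1 = {Reset, Init, Halt, Ack, Recv, Sync}; Z2 = {Reset, Init, Halt, Ack, Send, Recv, Sync}; fixed.
Sat(EF valid) = {Reset, Init, Halt, Ack, Send, Recv, Sync}
Init ∈ Sat(EF valid) = {Reset, Init, Halt, Ack, Send, Recv, Sync}, so the formula holds at Init.

Yes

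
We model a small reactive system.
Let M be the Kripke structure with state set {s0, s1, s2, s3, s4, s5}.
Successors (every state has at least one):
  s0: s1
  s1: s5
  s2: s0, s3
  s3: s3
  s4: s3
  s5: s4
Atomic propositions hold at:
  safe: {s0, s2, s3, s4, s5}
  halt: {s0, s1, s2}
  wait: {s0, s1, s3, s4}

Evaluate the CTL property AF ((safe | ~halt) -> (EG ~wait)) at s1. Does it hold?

Sat(~halt) = {s3, s4, s5}
Sat(safe | ~halt) = {s0, s2, s3, s4, s5}
Sat(~wait) = {s2, s5}
EG ~wait: greatest fixpoint, start Z0 = {s2, s5}, keep only states in Sat with some successor in Z. Z1 = ∅; fixed.
Sat(EG ~wait) = ∅
Sat((safe | ~halt) -> (EG ~wait)) = {s1}
AF ((safe | ~halt) -> (EG ~wait)): least fixpoint, start Z0 = {s1}, add states with every successor in Z. Z1 = {s0, s1}; fixed.
Sat(AF ((safe | ~halt) -> (EG ~wait))) = {s0, s1}
s1 ∈ Sat(AF ((safe | ~halt) -> (EG ~wait))) = {s0, s1}, so the formula holds at s1.

Yes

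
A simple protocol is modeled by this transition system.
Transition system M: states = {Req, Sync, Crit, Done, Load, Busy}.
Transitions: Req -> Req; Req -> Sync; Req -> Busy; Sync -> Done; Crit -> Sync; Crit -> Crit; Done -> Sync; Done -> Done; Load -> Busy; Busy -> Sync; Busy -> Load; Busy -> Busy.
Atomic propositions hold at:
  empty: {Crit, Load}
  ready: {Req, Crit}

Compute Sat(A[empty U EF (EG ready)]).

EG ready: greatest fixpoint, start Z0 = {Req, Crit}, keep only states in Sat with some successor in Z. Already a fixed point.
Sat(EG ready) = {Req, Crit}
EF (EG ready): least fixpoint, start Z0 = {Req, Crit}, add states with some successor in Z. Already a fixed point.
Sat(EF (EG ready)) = {Req, Crit}
A[empty U EF (EG ready)]: least fixpoint, start Z0 = Sat(EF (EG ready)) = {Req, Crit}, add states in Sat(empty) with every successor in Z. Already a fixed point.
Sat(A[empty U EF (EG ready)]) = {Req, Crit}

{Req, Crit}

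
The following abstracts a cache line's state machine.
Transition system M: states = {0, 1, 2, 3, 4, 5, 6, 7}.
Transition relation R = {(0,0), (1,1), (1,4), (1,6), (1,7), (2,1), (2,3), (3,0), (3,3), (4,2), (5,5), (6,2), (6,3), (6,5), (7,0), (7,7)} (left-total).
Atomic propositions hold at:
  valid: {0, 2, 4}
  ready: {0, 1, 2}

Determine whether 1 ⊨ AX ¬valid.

No

Sat(¬valid) = {1, 3, 5, 6, 7}
Sat(AX ¬valid) = {s : every successor in {1, 3, 5, 6, 7}} = {2, 5}
1 ∉ Sat(AX ¬valid) = {2, 5}, so the formula does not hold at 1.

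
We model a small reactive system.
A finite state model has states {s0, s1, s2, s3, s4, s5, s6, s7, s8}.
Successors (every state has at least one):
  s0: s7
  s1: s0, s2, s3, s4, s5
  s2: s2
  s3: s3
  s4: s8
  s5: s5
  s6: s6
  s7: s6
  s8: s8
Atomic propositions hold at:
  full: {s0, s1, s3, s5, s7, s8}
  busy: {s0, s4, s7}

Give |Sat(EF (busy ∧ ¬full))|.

2

Sat(¬full) = {s2, s4, s6}
Sat(busy ∧ ¬full) = {s4}
EF (busy ∧ ¬full): least fixpoint, start Z0 = {s4}, add states with some successor in Z. Z1 = {s1, s4}; fixed.
Sat(EF (busy ∧ ¬full)) = {s1, s4}
|Sat(EF (busy ∧ ¬full))| = |{s1, s4}| = 2.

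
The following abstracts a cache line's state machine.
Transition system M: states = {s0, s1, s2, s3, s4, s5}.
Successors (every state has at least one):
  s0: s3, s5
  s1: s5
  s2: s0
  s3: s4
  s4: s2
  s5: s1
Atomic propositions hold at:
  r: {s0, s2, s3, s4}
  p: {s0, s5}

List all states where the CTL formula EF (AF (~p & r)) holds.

Sat(~p) = {s1, s2, s3, s4}
Sat(~p & r) = {s2, s3, s4}
AF (~p & r): least fixpoint, start Z0 = {s2, s3, s4}, add states with every successor in Z. Already a fixed point.
Sat(AF (~p & r)) = {s2, s3, s4}
EF (AF (~p & r)): least fixpoint, start Z0 = {s2, s3, s4}, add states with some successor in Z. Z1 = {s0, s2, s3, s4}; fixed.
Sat(EF (AF (~p & r))) = {s0, s2, s3, s4}

{s0, s2, s3, s4}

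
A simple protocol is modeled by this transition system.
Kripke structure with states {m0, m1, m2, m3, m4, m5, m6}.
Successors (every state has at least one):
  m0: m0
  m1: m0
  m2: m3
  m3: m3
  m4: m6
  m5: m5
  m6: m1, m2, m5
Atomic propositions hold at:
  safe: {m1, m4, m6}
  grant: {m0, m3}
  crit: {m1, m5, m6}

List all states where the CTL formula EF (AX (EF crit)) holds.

EF crit: least fixpoint, start Z0 = {m1, m5, m6}, add states with some successor in Z. Z1 = {m1, m4, m5, m6}; fixed.
Sat(EF crit) = {m1, m4, m5, m6}
Sat(AX (EF crit)) = {s : every successor in {m1, m4, m5, m6}} = {m4, m5}
EF (AX (EF crit)): least fixpoint, start Z0 = {m4, m5}, add states with some successor in Z. Z1 = {m4, m5, m6}; fixed.
Sat(EF (AX (EF crit))) = {m4, m5, m6}

{m4, m5, m6}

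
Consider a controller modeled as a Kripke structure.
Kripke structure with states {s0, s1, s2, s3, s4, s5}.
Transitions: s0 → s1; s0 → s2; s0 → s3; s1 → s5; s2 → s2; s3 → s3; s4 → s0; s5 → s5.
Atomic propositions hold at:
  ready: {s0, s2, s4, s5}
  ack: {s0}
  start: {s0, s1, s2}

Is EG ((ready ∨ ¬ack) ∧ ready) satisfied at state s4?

Sat(¬ack) = {s1, s2, s3, s4, s5}
Sat(ready ∨ ¬ack) = {s0, s1, s2, s3, s4, s5}
Sat((ready ∨ ¬ack) ∧ ready) = {s0, s2, s4, s5}
EG ((ready ∨ ¬ack) ∧ ready): greatest fixpoint, start Z0 = {s0, s2, s4, s5}, keep only states in Sat with some successor in Z. Already a fixed point.
Sat(EG ((ready ∨ ¬ack) ∧ ready)) = {s0, s2, s4, s5}
s4 ∈ Sat(EG ((ready ∨ ¬ack) ∧ ready)) = {s0, s2, s4, s5}, so the formula holds at s4.

Yes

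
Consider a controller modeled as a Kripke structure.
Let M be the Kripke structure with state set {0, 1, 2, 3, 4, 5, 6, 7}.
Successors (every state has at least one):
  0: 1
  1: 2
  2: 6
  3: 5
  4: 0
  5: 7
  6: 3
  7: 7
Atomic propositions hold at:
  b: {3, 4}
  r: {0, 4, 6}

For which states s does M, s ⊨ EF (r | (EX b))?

Sat(EX b) = {s : some successor in {3, 4}} = {6}
Sat(r | (EX b)) = {0, 4, 6}
EF (r | (EX b)): least fixpoint, start Z0 = {0, 4, 6}, add states with some successor in Z. Z1 = {0, 2, 4, 6}; Z2 = {0, 1, 2, 4, 6}; fixed.
Sat(EF (r | (EX b))) = {0, 1, 2, 4, 6}

{0, 1, 2, 4, 6}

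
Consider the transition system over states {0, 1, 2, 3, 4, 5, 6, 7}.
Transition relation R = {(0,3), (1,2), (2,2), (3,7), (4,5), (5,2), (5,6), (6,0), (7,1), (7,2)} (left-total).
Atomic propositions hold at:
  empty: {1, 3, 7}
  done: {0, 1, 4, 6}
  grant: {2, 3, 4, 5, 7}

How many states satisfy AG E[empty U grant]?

4

E[empty U grant]: least fixpoint, start Z0 = Sat(grant) = {2, 3, 4, 5, 7}, add states in Sat(empty) with some successor in Z. Z1 = {1, 2, 3, 4, 5, 7}; fixed.
Sat(E[empty U grant]) = {1, 2, 3, 4, 5, 7}
AG E[empty U grant]: greatest fixpoint, start Z0 = {1, 2, 3, 4, 5, 7}, keep only states in Sat with every successor in Z. Z1 = {1, 2, 3, 4, 7}; Z2 = {1, 2, 3, 7}; fixed.
Sat(AG E[empty U grant]) = {1, 2, 3, 7}
|Sat(AG E[empty U grant])| = |{1, 2, 3, 7}| = 4.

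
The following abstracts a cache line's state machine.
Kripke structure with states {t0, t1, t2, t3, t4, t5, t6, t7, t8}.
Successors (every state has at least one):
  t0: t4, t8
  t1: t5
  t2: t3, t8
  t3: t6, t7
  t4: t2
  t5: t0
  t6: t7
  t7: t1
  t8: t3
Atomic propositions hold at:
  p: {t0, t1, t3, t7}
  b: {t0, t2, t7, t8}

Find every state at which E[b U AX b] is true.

Sat(AX b) = {s : every successor in {t0, t2, t7, t8}} = {t4, t5, t6}
E[b U AX b]: least fixpoint, start Z0 = Sat(AX b) = {t4, t5, t6}, add states in Sat(b) with some successor in Z. Z1 = {t0, t4, t5, t6}; fixed.
Sat(E[b U AX b]) = {t0, t4, t5, t6}

{t0, t4, t5, t6}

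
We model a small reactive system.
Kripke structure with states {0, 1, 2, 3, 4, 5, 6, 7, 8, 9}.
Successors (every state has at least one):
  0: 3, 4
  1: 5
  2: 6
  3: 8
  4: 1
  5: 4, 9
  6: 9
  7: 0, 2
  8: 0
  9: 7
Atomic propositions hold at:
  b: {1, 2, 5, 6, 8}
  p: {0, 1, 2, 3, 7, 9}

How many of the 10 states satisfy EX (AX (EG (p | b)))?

8

Sat(p | b) = {0, 1, 2, 3, 5, 6, 7, 8, 9}
EG (p | b): greatest fixpoint, start Z0 = {0, 1, 2, 3, 5, 6, 7, 8, 9}, keep only states in Sat with some successor in Z. Already a fixed point.
Sat(EG (p | b)) = {0, 1, 2, 3, 5, 6, 7, 8, 9}
Sat(AX (EG (p | b))) = {s : every successor in {0, 1, 2, 3, 5, 6, 7, 8, 9}} = {1, 2, 3, 4, 6, 7, 8, 9}
Sat(EX (AX (EG (p | b)))) = {s : some successor in {1, 2, 3, 4, 6, 7, 8, 9}} = {0, 2, 3, 4, 5, 6, 7, 9}
|Sat(EX (AX (EG (p | b))))| = |{0, 2, 3, 4, 5, 6, 7, 9}| = 8.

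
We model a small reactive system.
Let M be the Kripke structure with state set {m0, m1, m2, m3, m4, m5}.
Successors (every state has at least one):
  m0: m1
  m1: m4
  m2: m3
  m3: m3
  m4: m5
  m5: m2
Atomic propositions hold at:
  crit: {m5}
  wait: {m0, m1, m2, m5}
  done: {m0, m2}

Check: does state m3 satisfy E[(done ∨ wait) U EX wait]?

No

Sat(done ∨ wait) = {m0, m1, m2, m5}
Sat(EX wait) = {s : some successor in {m0, m1, m2, m5}} = {m0, m4, m5}
E[(done ∨ wait) U EX wait]: least fixpoint, start Z0 = Sat(EX wait) = {m0, m4, m5}, add states in Sat(done ∨ wait) with some successor in Z. Z1 = {m0, m1, m4, m5}; fixed.
Sat(E[(done ∨ wait) U EX wait]) = {m0, m1, m4, m5}
m3 ∉ Sat(E[(done ∨ wait) U EX wait]) = {m0, m1, m4, m5}, so the formula does not hold at m3.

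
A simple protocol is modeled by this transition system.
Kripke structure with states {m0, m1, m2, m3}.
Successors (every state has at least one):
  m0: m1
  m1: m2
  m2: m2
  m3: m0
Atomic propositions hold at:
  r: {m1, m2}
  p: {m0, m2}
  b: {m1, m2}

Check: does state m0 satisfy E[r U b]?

E[r U b]: least fixpoint, start Z0 = Sat(b) = {m1, m2}, add states in Sat(r) with some successor in Z. Already a fixed point.
Sat(E[r U b]) = {m1, m2}
m0 ∉ Sat(E[r U b]) = {m1, m2}, so the formula does not hold at m0.

No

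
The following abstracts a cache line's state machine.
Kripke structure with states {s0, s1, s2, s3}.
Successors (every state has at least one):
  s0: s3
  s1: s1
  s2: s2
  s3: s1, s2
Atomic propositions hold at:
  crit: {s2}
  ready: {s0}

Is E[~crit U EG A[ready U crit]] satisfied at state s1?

Sat(~crit) = {s0, s1, s3}
A[ready U crit]: least fixpoint, start Z0 = Sat(crit) = {s2}, add states in Sat(ready) with every successor in Z. Already a fixed point.
Sat(A[ready U crit]) = {s2}
EG A[ready U crit]: greatest fixpoint, start Z0 = {s2}, keep only states in Sat with some successor in Z. Already a fixed point.
Sat(EG A[ready U crit]) = {s2}
E[~crit U EG A[ready U crit]]: least fixpoint, start Z0 = Sat(EG A[ready U crit]) = {s2}, add states in Sat(~crit) with some successor in Z. Z1 = {s2, s3}; Z2 = {s0, s2, s3}; fixed.
Sat(E[~crit U EG A[ready U crit]]) = {s0, s2, s3}
s1 ∉ Sat(E[~crit U EG A[ready U crit]]) = {s0, s2, s3}, so the formula does not hold at s1.

No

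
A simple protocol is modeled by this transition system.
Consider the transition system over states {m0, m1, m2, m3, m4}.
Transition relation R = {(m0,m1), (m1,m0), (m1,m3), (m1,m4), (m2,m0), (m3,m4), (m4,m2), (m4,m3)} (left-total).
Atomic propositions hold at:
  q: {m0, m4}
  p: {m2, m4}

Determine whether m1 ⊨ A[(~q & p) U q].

No

Sat(~q) = {m1, m2, m3}
Sat(~q & p) = {m2}
A[(~q & p) U q]: least fixpoint, start Z0 = Sat(q) = {m0, m4}, add states in Sat(~q & p) with every successor in Z. Z1 = {m0, m2, m4}; fixed.
Sat(A[(~q & p) U q]) = {m0, m2, m4}
m1 ∉ Sat(A[(~q & p) U q]) = {m0, m2, m4}, so the formula does not hold at m1.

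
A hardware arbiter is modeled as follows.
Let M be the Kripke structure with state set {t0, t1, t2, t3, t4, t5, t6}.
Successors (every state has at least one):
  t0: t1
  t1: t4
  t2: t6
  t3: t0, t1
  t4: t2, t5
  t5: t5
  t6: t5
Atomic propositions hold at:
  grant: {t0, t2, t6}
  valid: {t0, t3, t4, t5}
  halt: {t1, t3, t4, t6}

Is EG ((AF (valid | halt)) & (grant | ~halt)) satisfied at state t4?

No

Sat(valid | halt) = {t0, t1, t3, t4, t5, t6}
AF (valid | halt): least fixpoint, start Z0 = {t0, t1, t3, t4, t5, t6}, add states with every successor in Z. Z1 = {t0, t1, t2, t3, t4, t5, t6}; fixed.
Sat(AF (valid | halt)) = {t0, t1, t2, t3, t4, t5, t6}
Sat(~halt) = {t0, t2, t5}
Sat(grant | ~halt) = {t0, t2, t5, t6}
Sat((AF (valid | halt)) & (grant | ~halt)) = {t0, t2, t5, t6}
EG ((AF (valid | halt)) & (grant | ~halt)): greatest fixpoint, start Z0 = {t0, t2, t5, t6}, keep only states in Sat with some successor in Z. Z1 = {t2, t5, t6}; fixed.
Sat(EG ((AF (valid | halt)) & (grant | ~halt))) = {t2, t5, t6}
t4 ∉ Sat(EG ((AF (valid | halt)) & (grant | ~halt))) = {t2, t5, t6}, so the formula does not hold at t4.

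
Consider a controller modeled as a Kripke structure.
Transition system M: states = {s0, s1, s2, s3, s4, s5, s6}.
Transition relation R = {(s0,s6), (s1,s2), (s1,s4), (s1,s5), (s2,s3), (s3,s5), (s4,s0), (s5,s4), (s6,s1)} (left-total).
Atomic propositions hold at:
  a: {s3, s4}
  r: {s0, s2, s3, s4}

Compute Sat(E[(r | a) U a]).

{s2, s3, s4}

Sat(r | a) = {s0, s2, s3, s4}
E[(r | a) U a]: least fixpoint, start Z0 = Sat(a) = {s3, s4}, add states in Sat(r | a) with some successor in Z. Z1 = {s2, s3, s4}; fixed.
Sat(E[(r | a) U a]) = {s2, s3, s4}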